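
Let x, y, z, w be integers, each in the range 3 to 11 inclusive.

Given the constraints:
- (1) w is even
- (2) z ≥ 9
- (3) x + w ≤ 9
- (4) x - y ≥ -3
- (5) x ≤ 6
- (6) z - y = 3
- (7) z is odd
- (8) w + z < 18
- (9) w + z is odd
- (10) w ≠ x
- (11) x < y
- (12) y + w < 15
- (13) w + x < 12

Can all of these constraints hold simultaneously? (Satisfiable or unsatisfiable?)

Take x = 5, y = 8, z = 11, w = 4. Then constraint 3: x + w = 9; constraint 4: x - y = -3; constraint 6: z - y = 3, and every other listed constraint is also met.

Satisfiable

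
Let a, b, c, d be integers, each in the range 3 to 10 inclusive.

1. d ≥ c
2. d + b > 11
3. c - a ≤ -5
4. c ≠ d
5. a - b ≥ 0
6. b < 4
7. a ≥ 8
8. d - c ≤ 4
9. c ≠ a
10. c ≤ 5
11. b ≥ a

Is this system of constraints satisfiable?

Unsatisfiable

From constraints 7 and 11: b ≥ a and a ≥ 8, so b ≥ 8. From constraint 6: b ≤ 3. But 3 < 8, so no value of b works.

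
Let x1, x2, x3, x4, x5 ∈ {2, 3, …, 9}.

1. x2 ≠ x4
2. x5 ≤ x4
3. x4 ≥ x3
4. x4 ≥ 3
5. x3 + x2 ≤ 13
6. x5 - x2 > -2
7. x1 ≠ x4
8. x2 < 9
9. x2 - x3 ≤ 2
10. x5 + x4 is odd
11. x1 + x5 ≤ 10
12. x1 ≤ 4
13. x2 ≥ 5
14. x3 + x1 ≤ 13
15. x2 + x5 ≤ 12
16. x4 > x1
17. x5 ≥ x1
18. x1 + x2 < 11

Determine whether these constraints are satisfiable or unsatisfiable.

Setting (x1, x2, x3, x4, x5) = (4, 5, 6, 6, 5) satisfies everything: constraint 5: x3 + x2 = 11; constraint 6: x5 - x2 = 0, and the others follow.

Satisfiable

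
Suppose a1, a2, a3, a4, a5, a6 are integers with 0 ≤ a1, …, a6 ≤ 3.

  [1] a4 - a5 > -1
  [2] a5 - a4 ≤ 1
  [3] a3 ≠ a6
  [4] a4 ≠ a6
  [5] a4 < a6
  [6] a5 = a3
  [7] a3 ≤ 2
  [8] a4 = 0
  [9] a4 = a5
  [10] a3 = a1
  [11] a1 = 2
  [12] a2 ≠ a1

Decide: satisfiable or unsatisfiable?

Unsatisfiable

Constraint 8 fixes a4 = 0 and constraint 11 fixes a1 = 2. Constraints 6, 9, and 10 give a4 = a5 = a3 = a1, so a4 = a1. But 0 ≠ 2 — contradiction.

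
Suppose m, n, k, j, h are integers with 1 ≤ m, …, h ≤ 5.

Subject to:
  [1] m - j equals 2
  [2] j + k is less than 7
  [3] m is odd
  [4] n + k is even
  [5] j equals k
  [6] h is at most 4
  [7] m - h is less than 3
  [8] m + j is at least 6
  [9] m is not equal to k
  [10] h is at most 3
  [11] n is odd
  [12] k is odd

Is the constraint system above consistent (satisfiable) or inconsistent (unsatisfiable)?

Setting (m, n, k, j, h) = (5, 1, 3, 3, 3) satisfies everything: constraint 1: m - j = 2; constraint 2: j + k = 6, and the others follow.

Satisfiable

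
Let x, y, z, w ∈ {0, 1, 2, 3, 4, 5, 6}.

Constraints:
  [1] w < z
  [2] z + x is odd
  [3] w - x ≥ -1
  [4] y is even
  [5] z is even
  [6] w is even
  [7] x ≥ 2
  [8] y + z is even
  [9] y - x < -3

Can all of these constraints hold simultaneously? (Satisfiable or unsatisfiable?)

Take x = 5, y = 0, z = 6, w = 4. Then constraint 2: z + x = 11 is odd; constraint 3: w - x = -1; constraint 9: y - x = -5, and every other listed constraint is also met.

Satisfiable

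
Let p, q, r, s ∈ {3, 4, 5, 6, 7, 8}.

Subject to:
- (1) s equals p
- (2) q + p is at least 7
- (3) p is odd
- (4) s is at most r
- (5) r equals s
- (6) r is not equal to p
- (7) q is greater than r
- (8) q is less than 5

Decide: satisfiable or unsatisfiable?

From constraints 1 and 5, r = s = p, so r = p. But constraint 6 says r ≠ p. Contradiction.

Unsatisfiable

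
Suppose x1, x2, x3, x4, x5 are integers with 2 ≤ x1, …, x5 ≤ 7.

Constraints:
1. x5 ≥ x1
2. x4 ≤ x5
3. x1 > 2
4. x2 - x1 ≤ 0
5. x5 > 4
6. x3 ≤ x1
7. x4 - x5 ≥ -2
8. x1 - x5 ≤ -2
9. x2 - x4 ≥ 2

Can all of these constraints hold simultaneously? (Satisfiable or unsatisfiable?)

Constraints 4, 7, 8, and 9 give x5 − x1 ≥ 2, x1 − x2 ≥ 0, x2 − x4 ≥ 2, x4 − x5 ≥ -2.
Adding all 4 inequalities: the left sides telescope to 0, and the right sides sum to 2 + 0 + 2 + (-2) = 2. So 0 ≥ 2, which is false.

Unsatisfiable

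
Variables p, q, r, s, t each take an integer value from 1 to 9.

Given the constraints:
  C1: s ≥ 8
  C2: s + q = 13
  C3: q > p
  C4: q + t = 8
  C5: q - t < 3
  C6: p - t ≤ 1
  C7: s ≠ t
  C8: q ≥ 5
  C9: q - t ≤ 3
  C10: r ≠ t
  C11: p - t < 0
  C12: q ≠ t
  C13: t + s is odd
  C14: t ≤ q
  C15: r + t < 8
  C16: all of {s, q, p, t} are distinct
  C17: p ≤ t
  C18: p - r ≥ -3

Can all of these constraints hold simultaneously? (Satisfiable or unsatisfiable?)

Take p = 1, q = 5, r = 4, s = 8, t = 3. Then constraint 2: s + q = 13; constraint 4: q + t = 8; constraint 5: q - t = 2, and every other listed constraint is also met.

Satisfiable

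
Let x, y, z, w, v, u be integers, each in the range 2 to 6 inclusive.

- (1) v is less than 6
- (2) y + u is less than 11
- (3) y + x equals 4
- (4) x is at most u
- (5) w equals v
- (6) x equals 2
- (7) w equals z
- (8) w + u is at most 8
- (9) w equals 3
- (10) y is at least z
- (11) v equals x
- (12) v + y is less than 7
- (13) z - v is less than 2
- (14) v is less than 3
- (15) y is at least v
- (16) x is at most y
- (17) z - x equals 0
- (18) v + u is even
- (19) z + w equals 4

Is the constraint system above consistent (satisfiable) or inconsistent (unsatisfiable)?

Unsatisfiable

Constraint 9 fixes w = 3 and constraint 6 fixes x = 2. Constraints 5 and 11 give w = v = x, so w = x. But 3 ≠ 2 — contradiction.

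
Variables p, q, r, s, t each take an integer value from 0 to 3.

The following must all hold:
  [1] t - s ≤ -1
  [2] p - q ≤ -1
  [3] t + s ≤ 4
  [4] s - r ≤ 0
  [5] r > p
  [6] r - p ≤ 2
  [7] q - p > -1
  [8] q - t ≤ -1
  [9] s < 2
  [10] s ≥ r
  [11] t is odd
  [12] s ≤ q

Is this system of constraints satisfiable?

Unsatisfiable

Constraints 1, 2, 4, 6, and 8 give p − r ≥ -2, r − s ≥ 0, s − t ≥ 1, t − q ≥ 1, q − p ≥ 1.
Adding all 5 inequalities: the left sides telescope to 0, and the right sides sum to (-2) + 0 + 1 + 1 + 1 = 1. So 0 ≥ 1, which is false.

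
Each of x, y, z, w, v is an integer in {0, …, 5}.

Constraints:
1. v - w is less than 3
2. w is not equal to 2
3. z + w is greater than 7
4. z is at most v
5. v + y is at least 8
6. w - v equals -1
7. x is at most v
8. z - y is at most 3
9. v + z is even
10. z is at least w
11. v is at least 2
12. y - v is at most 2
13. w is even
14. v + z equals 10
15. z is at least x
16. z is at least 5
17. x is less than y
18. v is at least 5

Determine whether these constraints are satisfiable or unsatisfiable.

Satisfiable

Setting (x, y, z, w, v) = (4, 5, 5, 4, 5) satisfies everything: constraint 1: v - w = 1; constraint 3: z + w = 9, and the others follow.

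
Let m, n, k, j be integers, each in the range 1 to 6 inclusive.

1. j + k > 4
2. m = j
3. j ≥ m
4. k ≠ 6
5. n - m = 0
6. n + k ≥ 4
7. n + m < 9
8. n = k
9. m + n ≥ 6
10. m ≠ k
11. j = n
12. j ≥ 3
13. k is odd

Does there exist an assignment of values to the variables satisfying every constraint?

Unsatisfiable

From constraints 2, 8, and 11, m = j = n = k, so m = k. But constraint 10 says m ≠ k. Contradiction.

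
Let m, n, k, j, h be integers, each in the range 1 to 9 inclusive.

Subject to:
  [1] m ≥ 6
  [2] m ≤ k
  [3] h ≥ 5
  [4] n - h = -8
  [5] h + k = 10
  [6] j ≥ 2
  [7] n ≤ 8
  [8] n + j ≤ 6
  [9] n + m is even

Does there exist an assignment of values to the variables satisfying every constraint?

From constraint 3: h ≥ 5. From constraints 1 and 2: k ≥ m ≥ 6. Hence h + k ≥ 11. But constraint 5 requires h + k = 10, and 10 < 11. Contradiction.

Unsatisfiable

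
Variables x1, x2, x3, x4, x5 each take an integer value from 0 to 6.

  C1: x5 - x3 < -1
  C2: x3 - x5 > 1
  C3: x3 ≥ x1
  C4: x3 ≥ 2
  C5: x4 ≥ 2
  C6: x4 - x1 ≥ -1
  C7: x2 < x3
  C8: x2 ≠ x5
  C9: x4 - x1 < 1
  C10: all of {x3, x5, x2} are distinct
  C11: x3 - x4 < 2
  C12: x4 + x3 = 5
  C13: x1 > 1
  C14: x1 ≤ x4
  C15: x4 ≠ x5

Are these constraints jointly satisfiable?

Satisfiable

One satisfying assignment is x1 = 2, x2 = 1, x3 = 3, x4 = 2, x5 = 0.
For the less obvious constraints — constraint 1: x5 - x3 = -3; constraint 2: x3 - x5 = 3; constraint 6: x4 - x1 = 0 — and the others hold by inspection.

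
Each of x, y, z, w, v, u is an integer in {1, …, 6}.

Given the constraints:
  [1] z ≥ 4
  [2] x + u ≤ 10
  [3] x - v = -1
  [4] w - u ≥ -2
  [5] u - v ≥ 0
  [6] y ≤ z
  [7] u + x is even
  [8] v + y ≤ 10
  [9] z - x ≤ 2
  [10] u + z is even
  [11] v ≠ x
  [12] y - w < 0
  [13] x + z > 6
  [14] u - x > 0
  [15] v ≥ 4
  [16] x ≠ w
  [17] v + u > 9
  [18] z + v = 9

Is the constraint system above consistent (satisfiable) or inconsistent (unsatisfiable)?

Satisfiable

Try x = 4, y = 3, z = 4, w = 6, v = 5, u = 6.
Check constraint 2: x + u = 10; constraint 3: x - v = -1. The remaining constraints are straightforward to verify.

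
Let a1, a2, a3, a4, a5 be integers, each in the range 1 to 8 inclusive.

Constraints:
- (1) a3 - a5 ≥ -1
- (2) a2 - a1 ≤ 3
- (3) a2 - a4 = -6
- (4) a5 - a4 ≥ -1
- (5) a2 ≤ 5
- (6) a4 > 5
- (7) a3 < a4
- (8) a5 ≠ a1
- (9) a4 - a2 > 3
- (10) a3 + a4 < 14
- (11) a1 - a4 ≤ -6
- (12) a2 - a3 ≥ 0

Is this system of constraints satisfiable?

Unsatisfiable

Constraints 1, 2, 4, 11, and 12 give a1 − a2 ≥ -3, a2 − a3 ≥ 0, a3 − a5 ≥ -1, a5 − a4 ≥ -1, a4 − a1 ≥ 6.
Adding all 5 inequalities: the left sides telescope to 0, and the right sides sum to (-3) + 0 + (-1) + (-1) + 6 = 1. So 0 ≥ 1, which is false.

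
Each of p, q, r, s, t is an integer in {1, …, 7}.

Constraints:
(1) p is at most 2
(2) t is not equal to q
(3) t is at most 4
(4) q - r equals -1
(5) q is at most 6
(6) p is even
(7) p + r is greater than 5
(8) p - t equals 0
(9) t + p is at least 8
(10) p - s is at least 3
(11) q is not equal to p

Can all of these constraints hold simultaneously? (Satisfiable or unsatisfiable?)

Unsatisfiable

From constraint 3: t ≤ 4. From constraint 1: p ≤ 2. Hence t + p ≤ 6. But constraint 9 requires t + p ≥ 8, and 8 > 6. Contradiction.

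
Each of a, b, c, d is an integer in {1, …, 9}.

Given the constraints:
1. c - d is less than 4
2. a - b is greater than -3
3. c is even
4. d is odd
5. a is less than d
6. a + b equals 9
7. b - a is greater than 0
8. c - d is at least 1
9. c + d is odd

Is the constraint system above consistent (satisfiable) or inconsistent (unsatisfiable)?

The assignment a = 4, b = 5, c = 6, d = 5 works:
  constraint 1 holds since c - d = 1.
  constraint 2 holds since a - b = -1.
  constraint 6 holds since a + b = 9.
The rest check out directly.

Satisfiable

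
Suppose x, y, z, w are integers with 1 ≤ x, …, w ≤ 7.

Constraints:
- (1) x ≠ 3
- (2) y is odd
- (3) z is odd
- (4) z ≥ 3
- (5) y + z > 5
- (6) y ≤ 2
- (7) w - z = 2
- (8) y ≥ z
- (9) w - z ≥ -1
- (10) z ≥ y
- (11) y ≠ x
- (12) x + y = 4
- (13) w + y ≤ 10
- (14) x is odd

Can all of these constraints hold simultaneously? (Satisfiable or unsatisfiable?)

Unsatisfiable

From constraint 4: z ≥ 3. From constraints 6 and 8: z ≤ y and y ≤ 2, so z ≤ 2. But 2 < 3, so no value of z works.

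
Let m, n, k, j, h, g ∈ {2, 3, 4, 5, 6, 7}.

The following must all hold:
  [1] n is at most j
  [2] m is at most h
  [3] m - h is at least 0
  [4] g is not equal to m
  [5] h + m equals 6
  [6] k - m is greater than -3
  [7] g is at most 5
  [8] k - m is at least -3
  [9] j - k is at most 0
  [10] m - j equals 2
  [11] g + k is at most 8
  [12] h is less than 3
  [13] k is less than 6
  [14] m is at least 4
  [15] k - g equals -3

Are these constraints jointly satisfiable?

Unsatisfiable

From constraints 2 and 14: h ≥ m and m ≥ 4, so h ≥ 4. From constraint 12: h ≤ 2. But 2 < 4, so no value of h works.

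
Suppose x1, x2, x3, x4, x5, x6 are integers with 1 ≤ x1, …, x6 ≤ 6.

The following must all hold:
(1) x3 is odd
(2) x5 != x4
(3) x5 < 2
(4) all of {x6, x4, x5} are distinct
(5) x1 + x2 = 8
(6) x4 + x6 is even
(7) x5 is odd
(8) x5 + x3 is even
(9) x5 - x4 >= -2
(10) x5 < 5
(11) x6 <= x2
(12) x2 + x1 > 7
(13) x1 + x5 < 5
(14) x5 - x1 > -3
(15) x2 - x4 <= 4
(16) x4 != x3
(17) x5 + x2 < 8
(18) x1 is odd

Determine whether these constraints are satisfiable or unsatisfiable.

Satisfiable

Try x1 = 3, x2 = 5, x3 = 1, x4 = 3, x5 = 1, x6 = 5.
Check constraint 5: x1 + x2 = 8; constraint 9: x5 - x4 = -2; constraint 12: x2 + x1 = 8. The remaining constraints are straightforward to verify.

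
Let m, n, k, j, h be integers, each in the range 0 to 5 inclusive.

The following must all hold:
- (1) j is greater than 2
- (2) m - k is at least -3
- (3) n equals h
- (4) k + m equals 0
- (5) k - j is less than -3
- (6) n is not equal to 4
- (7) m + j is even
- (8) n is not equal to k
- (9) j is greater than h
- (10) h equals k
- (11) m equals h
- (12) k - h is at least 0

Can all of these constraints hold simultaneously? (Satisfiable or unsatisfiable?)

From constraints 3 and 10, n = h = k, so n = k. But constraint 8 says n ≠ k. Contradiction.

Unsatisfiable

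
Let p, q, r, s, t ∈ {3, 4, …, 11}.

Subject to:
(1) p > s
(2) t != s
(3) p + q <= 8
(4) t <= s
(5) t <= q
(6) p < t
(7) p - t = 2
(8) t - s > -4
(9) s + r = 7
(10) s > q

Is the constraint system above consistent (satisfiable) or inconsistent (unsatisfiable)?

Unsatisfiable

Constraints 1, 5, 6, and 10 give t ≤ q, q < s, s < p, p < t. Chaining: t ≤ q < s < p < t, which forces t < t — impossible.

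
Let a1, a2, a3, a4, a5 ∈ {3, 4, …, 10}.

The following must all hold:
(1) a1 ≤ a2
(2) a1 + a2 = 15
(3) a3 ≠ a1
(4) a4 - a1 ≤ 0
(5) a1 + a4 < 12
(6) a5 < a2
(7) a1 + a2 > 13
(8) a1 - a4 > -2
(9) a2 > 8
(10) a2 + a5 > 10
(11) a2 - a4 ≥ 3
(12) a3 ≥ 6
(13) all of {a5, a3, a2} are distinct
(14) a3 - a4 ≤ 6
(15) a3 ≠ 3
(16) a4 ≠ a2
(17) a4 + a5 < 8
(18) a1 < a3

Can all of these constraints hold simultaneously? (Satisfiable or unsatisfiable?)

The assignment a1 = 5, a2 = 10, a3 = 9, a4 = 4, a5 = 3 works:
  constraint 2 holds since a1 + a2 = 15.
  constraint 4 holds since a4 - a1 = -1.
  constraint 5 holds since a1 + a4 = 9.
The rest check out directly.

Satisfiable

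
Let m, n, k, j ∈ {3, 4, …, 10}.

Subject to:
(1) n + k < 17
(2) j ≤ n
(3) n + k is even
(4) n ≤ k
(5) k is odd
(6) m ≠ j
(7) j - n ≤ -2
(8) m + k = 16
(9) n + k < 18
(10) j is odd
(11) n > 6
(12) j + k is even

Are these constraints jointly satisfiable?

The assignment m = 7, n = 7, k = 9, j = 3 works:
  constraint 1 holds since n + k = 16.
  constraint 7 holds since j - n = -4.
The rest check out directly.

Satisfiable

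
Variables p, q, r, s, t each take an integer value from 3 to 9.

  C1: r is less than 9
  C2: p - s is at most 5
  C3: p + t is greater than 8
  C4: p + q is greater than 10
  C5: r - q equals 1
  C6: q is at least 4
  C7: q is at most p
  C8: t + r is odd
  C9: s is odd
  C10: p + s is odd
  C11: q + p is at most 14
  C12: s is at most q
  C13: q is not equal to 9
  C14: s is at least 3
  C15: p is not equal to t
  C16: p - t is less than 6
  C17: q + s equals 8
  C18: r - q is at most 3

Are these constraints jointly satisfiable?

Satisfiable

One satisfying assignment is p = 6, q = 5, r = 6, s = 3, t = 3.
For the less obvious constraints — constraint 2: p - s = 3; constraint 3: p + t = 9 — and the others hold by inspection.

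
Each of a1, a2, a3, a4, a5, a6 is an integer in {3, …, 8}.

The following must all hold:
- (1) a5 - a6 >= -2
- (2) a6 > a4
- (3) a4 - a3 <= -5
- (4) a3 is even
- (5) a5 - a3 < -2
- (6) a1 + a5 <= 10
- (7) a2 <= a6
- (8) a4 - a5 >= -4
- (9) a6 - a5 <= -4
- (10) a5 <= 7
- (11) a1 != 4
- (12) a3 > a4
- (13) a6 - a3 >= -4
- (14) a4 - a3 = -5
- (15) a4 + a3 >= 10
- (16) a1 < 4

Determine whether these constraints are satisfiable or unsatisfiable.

Unsatisfiable

Constraints 3, 8, 9, and 13 give a4 − a5 ≥ -4, a5 − a6 ≥ 4, a6 − a3 ≥ -4, a3 − a4 ≥ 5.
Adding all 4 inequalities: the left sides telescope to 0, and the right sides sum to (-4) + 4 + (-4) + 5 = 1. So 0 ≥ 1, which is false.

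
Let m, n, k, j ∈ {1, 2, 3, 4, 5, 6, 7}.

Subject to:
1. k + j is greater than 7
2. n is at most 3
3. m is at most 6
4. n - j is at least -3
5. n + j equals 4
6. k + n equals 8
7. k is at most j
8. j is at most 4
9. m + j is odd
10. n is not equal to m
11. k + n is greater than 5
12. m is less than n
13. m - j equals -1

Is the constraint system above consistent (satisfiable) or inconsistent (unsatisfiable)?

From constraints 7 and 8: k ≤ j ≤ 4. From constraint 2: n ≤ 3. Hence k + n ≤ 7. But constraint 6 requires k + n = 8, and 8 > 7. Contradiction.

Unsatisfiable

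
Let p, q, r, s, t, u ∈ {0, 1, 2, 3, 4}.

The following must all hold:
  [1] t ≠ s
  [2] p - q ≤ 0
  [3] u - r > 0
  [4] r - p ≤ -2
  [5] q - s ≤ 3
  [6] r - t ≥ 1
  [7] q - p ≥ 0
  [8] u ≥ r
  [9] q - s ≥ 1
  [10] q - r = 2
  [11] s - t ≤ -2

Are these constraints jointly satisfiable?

Unsatisfiable

Constraints 4, 5, 6, 7, and 11 give s − q ≥ -3, q − p ≥ 0, p − r ≥ 2, r − t ≥ 1, t − s ≥ 2.
Adding all 5 inequalities: the left sides telescope to 0, and the right sides sum to (-3) + 0 + 2 + 1 + 2 = 2. So 0 ≥ 2, which is false.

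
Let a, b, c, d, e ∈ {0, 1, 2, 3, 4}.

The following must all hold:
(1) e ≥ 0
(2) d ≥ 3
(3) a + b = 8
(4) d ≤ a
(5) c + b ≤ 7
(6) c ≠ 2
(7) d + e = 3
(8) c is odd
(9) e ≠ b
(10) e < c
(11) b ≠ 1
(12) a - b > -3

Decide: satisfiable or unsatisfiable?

Satisfiable

Take a = 4, b = 4, c = 1, d = 3, e = 0. Then constraint 3: a + b = 8; constraint 5: c + b = 5, and every other listed constraint is also met.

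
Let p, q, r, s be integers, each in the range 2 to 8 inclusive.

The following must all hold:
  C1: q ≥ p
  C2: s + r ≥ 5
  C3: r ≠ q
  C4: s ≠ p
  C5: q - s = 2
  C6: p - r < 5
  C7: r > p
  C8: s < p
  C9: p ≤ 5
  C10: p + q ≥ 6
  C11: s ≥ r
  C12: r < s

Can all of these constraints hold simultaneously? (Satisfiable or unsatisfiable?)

Unsatisfiable

Constraints 7, 8, and 12 give s < p, p < r, r < s. Chaining: s < p < r < s, which forces s < s — impossible.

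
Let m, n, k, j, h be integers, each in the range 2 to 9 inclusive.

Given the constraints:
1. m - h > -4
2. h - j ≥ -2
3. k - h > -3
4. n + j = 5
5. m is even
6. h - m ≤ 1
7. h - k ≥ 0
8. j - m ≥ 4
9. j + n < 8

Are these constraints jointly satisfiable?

Constraints 2, 6, and 8 give m − h ≥ -1, h − j ≥ -2, j − m ≥ 4.
Adding all 3 inequalities: the left sides telescope to 0, and the right sides sum to (-1) + (-2) + 4 = 1. So 0 ≥ 1, which is false.

Unsatisfiable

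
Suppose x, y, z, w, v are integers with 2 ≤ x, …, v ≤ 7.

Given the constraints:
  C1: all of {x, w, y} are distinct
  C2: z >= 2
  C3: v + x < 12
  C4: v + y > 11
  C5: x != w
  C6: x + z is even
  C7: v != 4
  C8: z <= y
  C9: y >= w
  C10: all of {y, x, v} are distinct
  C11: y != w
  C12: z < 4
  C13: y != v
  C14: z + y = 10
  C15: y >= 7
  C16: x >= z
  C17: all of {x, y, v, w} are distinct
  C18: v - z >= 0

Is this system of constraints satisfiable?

Satisfiable

One satisfying assignment is x = 3, y = 7, z = 3, w = 2, v = 6.
For the less obvious constraints — constraint 3: v + x = 9; constraint 4: v + y = 13 — and the others hold by inspection.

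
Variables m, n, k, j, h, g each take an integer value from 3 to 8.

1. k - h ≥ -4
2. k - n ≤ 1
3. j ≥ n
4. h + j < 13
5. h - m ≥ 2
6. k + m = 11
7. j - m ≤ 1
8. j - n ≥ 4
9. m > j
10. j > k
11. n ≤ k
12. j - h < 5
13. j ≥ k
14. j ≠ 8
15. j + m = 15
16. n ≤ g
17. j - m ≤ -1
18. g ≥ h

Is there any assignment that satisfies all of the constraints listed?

Constraints 1, 2, 5, 8, and 17 give m − j ≥ 1, j − n ≥ 4, n − k ≥ -1, k − h ≥ -4, h − m ≥ 2.
Adding all 5 inequalities: the left sides telescope to 0, and the right sides sum to 1 + 4 + (-1) + (-4) + 2 = 2. So 0 ≥ 2, which is false.

Unsatisfiable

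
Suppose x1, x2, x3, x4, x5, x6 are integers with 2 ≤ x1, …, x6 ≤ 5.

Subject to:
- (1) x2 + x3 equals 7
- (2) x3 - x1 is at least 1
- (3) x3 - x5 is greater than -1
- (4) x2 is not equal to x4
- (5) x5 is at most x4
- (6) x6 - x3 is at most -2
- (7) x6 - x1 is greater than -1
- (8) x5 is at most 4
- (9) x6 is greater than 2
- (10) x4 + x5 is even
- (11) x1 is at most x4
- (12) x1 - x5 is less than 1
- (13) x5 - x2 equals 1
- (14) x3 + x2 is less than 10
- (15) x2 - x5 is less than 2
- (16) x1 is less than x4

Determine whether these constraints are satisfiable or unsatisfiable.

One satisfying assignment is x1 = 2, x2 = 2, x3 = 5, x4 = 3, x5 = 3, x6 = 3.
For the less obvious constraints — constraint 1: x2 + x3 = 7; constraint 2: x3 - x1 = 3 — and the others hold by inspection.

Satisfiable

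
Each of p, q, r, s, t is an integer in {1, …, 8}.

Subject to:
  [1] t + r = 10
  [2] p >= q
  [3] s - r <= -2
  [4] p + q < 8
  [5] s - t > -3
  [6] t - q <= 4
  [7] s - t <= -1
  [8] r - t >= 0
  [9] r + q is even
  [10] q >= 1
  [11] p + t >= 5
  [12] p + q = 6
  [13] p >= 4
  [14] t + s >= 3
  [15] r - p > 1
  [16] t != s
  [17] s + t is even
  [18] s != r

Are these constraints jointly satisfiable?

Satisfiable

The assignment p = 4, q = 2, r = 6, s = 2, t = 4 works:
  constraint 1 holds since t + r = 10.
  constraint 3 holds since s - r = -4.
  constraint 4 holds since p + q = 6.
The rest check out directly.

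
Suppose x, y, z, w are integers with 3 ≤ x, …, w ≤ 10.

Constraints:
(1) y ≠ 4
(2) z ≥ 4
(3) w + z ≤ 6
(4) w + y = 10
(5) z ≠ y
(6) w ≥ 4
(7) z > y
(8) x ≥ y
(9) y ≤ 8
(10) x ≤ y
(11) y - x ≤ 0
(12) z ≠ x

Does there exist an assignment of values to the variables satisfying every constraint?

From constraint 6: w ≥ 4. From constraint 2: z ≥ 4. Hence w + z ≥ 8. But constraint 3 requires w + z ≤ 6, and 6 < 8. Contradiction.

Unsatisfiable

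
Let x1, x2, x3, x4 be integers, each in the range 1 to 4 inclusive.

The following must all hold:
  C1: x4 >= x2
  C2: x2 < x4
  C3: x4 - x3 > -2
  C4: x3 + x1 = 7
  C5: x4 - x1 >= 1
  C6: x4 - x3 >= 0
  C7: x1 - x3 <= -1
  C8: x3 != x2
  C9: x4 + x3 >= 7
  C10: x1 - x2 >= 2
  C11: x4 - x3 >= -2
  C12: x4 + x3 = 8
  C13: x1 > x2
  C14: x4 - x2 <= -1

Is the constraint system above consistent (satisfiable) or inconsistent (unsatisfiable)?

Constraints 7, 10, 11, and 14 give x2 − x4 ≥ 1, x4 − x3 ≥ -2, x3 − x1 ≥ 1, x1 − x2 ≥ 2.
Adding all 4 inequalities: the left sides telescope to 0, and the right sides sum to 1 + (-2) + 1 + 2 = 2. So 0 ≥ 2, which is false.

Unsatisfiable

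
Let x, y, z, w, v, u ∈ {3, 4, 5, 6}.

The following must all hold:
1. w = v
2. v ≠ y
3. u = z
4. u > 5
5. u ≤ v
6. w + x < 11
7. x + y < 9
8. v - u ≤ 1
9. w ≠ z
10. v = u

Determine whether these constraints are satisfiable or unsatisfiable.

From constraints 1, 3, and 10, w = v = u = z, so w = z. But constraint 9 says w ≠ z. Contradiction.

Unsatisfiable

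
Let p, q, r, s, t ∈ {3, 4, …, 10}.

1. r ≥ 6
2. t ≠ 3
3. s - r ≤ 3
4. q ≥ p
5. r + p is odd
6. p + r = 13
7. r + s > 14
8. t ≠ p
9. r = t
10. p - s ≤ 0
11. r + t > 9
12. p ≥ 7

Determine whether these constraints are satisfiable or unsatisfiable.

Try p = 7, q = 7, r = 6, s = 9, t = 6.
Check constraint 3: s - r = 3; constraint 6: p + r = 13; constraint 7: r + s = 15. The remaining constraints are straightforward to verify.

Satisfiable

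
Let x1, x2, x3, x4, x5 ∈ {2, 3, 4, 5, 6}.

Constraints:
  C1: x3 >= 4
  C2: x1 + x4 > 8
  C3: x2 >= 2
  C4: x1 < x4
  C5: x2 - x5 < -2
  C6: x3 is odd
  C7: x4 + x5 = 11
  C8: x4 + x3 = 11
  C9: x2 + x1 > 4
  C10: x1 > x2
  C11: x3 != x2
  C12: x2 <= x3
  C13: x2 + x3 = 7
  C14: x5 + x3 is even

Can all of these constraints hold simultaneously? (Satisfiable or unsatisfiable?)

Satisfiable

Try x1 = 4, x2 = 2, x3 = 5, x4 = 6, x5 = 5.
Check constraint 2: x1 + x4 = 10; constraint 5: x2 - x5 = -3; constraint 7: x4 + x5 = 11. The remaining constraints are straightforward to verify.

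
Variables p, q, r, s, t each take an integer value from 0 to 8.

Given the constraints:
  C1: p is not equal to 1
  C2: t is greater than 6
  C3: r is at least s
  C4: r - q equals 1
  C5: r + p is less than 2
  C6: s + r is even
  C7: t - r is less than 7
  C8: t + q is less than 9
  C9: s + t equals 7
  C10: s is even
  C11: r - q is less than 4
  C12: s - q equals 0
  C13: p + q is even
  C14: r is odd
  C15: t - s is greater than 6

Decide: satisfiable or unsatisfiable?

Unsatisfiable

Constraint 10 makes s even and constraint 14 makes r odd, so s + r must be odd. Constraint 6 says s + r is even — contradiction.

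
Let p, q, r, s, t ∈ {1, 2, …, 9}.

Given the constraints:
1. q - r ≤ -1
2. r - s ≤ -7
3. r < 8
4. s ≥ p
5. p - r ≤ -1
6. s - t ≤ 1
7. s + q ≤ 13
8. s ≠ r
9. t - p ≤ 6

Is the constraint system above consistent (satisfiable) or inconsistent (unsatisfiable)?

Constraints 2, 5, 6, and 9 give p − t ≥ -6, t − s ≥ -1, s − r ≥ 7, r − p ≥ 1.
Adding all 4 inequalities: the left sides telescope to 0, and the right sides sum to (-6) + (-1) + 7 + 1 = 1. So 0 ≥ 1, which is false.

Unsatisfiable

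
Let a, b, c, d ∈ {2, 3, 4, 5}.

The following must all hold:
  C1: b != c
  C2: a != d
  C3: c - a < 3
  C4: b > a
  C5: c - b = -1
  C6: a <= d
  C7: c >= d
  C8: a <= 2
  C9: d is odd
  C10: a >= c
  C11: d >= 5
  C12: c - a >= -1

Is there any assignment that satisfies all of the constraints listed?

Unsatisfiable

From constraints 7 and 11: c ≥ d and d ≥ 5, so c ≥ 5. From constraints 8 and 10: c ≤ a and a ≤ 2, so c ≤ 2. But 2 < 5, so no value of c works.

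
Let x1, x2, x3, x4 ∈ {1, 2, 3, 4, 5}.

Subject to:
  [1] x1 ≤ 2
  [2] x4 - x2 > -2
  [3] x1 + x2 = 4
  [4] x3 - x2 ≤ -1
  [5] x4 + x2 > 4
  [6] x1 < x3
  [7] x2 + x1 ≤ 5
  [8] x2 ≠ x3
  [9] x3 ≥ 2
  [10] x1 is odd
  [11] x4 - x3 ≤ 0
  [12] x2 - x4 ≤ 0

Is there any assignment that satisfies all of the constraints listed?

Constraints 4, 11, and 12 give x3 − x4 ≥ 0, x4 − x2 ≥ 0, x2 − x3 ≥ 1.
Adding all 3 inequalities: the left sides telescope to 0, and the right sides sum to 0 + 0 + 1 = 1. So 0 ≥ 1, which is false.

Unsatisfiable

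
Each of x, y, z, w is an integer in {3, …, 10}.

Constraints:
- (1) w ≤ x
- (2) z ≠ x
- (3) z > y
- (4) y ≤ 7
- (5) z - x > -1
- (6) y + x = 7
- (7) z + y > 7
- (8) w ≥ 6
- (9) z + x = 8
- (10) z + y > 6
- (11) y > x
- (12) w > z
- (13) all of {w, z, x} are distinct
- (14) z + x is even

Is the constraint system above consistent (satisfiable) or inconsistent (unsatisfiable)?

Unsatisfiable

Constraints 1, 3, 11, and 12 give y < z, z < w, w ≤ x, x < y. Chaining: y < z < w ≤ x < y, which forces y < y — impossible.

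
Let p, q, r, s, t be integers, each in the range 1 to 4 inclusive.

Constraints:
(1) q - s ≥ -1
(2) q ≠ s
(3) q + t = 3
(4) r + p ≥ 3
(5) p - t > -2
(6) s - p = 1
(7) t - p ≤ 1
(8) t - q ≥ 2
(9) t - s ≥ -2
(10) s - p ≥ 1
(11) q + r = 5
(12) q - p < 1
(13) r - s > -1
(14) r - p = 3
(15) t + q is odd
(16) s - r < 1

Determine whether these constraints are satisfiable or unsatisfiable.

Unsatisfiable

Constraints 1, 7, 8, and 10 give s − p ≥ 1, p − t ≥ -1, t − q ≥ 2, q − s ≥ -1.
Adding all 4 inequalities: the left sides telescope to 0, and the right sides sum to 1 + (-1) + 2 + (-1) = 1. So 0 ≥ 1, which is false.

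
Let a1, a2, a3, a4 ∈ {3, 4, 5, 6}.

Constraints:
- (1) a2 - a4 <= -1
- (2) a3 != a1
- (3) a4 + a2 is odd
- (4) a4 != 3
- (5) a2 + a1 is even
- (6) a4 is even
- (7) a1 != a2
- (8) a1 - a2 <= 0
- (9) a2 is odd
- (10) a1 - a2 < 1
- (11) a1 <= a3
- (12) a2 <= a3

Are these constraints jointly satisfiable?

Satisfiable

Take a1 = 3, a2 = 5, a3 = 5, a4 = 6. Then constraint 1: a2 - a4 = -1; constraint 8: a1 - a2 = -2, and every other listed constraint is also met.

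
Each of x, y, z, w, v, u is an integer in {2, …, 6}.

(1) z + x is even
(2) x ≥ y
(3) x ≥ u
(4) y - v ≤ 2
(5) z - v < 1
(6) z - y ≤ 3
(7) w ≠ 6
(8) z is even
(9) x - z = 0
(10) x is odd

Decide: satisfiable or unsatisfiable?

Unsatisfiable

Constraint 8 makes z even and constraint 10 makes x odd, so z + x must be odd. Constraint 1 says z + x is even — contradiction.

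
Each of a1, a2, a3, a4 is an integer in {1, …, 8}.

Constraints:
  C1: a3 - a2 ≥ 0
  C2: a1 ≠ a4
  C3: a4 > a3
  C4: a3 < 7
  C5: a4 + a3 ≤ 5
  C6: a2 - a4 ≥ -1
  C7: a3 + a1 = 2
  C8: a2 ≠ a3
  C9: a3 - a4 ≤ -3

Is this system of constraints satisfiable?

Constraints 1, 6, and 9 give a4 − a3 ≥ 3, a3 − a2 ≥ 0, a2 − a4 ≥ -1.
Adding all 3 inequalities: the left sides telescope to 0, and the right sides sum to 3 + 0 + (-1) = 2. So 0 ≥ 2, which is false.

Unsatisfiable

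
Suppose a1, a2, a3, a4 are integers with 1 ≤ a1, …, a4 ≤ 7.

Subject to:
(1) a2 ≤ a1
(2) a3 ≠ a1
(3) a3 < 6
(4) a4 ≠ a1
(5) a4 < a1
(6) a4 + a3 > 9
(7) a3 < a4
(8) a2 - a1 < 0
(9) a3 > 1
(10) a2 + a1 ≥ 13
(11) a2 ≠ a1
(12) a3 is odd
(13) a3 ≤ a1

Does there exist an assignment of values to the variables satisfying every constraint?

Take a1 = 7, a2 = 6, a3 = 5, a4 = 6. Then constraint 6: a4 + a3 = 11; constraint 8: a2 - a1 = -1, and every other listed constraint is also met.

Satisfiable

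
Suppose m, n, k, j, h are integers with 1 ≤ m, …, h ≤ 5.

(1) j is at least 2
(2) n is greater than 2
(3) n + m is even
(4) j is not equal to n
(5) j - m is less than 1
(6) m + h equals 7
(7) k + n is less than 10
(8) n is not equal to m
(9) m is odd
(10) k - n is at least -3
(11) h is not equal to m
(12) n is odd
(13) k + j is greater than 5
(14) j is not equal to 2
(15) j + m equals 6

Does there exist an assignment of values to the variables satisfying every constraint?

Setting (m, n, k, j, h) = (3, 5, 3, 3, 4) satisfies everything: constraint 5: j - m = 0; constraint 6: m + h = 7; constraint 7: k + n = 8, and the others follow.

Satisfiable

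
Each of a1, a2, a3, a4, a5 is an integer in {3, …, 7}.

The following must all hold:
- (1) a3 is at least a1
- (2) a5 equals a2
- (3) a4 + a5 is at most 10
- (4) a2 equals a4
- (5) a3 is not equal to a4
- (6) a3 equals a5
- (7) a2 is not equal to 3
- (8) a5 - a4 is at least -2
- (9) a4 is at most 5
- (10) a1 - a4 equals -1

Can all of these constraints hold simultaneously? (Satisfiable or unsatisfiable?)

From constraints 2, 4, and 6, a3 = a5 = a2 = a4, so a3 = a4. But constraint 5 says a3 ≠ a4. Contradiction.

Unsatisfiable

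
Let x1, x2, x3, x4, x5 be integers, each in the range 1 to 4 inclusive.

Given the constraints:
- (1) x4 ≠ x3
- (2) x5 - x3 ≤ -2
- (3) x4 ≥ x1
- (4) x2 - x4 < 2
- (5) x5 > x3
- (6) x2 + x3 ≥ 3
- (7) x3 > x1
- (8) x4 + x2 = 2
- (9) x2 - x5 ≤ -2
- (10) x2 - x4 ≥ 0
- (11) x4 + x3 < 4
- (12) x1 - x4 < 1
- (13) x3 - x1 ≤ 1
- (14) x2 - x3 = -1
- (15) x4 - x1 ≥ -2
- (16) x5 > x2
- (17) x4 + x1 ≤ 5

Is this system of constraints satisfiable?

Unsatisfiable

Constraints 2, 9, 10, 13, and 15 give x1 − x3 ≥ -1, x3 − x5 ≥ 2, x5 − x2 ≥ 2, x2 − x4 ≥ 0, x4 − x1 ≥ -2.
Adding all 5 inequalities: the left sides telescope to 0, and the right sides sum to (-1) + 2 + 2 + 0 + (-2) = 1. So 0 ≥ 1, which is false.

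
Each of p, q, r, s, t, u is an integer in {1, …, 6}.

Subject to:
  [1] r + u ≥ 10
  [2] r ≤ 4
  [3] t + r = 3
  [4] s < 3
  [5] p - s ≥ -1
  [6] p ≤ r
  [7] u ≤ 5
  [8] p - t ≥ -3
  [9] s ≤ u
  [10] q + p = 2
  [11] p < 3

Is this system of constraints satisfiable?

From constraint 2: r ≤ 4. From constraint 7: u ≤ 5. Hence r + u ≤ 9. But constraint 1 requires r + u ≥ 10, and 10 > 9. Contradiction.

Unsatisfiable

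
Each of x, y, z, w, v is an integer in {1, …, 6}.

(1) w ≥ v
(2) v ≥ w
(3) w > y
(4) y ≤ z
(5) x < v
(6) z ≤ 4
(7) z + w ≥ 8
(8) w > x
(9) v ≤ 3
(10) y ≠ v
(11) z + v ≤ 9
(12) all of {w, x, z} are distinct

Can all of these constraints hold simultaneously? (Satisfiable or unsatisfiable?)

Unsatisfiable

From constraint 6: z ≤ 4. From constraints 2 and 9: w ≤ v ≤ 3. Hence z + w ≤ 7. But constraint 7 requires z + w ≥ 8, and 8 > 7. Contradiction.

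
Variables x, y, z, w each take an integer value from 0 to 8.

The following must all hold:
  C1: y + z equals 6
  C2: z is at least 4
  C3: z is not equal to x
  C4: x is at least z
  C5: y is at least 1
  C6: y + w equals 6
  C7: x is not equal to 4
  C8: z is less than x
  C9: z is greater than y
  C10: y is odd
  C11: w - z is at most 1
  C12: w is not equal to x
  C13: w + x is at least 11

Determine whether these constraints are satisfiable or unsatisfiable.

Satisfiable

The assignment x = 8, y = 1, z = 5, w = 5 works:
  constraint 1 holds since y + z = 6.
  constraint 6 holds since y + w = 6.
  constraint 11 holds since w - z = 0.
The rest check out directly.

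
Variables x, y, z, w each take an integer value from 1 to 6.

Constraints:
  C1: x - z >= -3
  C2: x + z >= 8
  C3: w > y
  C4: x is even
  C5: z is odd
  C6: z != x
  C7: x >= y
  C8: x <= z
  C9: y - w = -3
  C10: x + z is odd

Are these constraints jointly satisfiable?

Take x = 4, y = 1, z = 5, w = 4. Then constraint 1: x - z = -1; constraint 2: x + z = 9; constraint 9: y - w = -3, and every other listed constraint is also met.

Satisfiable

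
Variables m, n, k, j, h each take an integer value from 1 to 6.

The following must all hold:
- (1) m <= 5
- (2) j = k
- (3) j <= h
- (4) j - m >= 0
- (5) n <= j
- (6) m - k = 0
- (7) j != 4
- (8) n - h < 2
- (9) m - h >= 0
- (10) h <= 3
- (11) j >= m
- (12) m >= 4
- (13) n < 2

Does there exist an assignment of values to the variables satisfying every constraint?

Unsatisfiable

From constraints 11 and 12: j ≥ m and m ≥ 4, so j ≥ 4. From constraints 3 and 10: j ≤ h and h ≤ 3, so j ≤ 3. But 3 < 4, so no value of j works.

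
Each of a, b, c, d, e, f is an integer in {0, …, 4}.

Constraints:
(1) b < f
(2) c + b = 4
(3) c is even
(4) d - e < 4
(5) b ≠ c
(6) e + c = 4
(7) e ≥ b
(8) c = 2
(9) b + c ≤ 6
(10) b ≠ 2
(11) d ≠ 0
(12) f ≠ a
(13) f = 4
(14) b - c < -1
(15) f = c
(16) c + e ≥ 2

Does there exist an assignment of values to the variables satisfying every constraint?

Unsatisfiable

Constraint 13 fixes f = 4 and constraint 8 fixes c = 2, but constraint 15 requires f = c. Since 4 ≠ 2, contradiction.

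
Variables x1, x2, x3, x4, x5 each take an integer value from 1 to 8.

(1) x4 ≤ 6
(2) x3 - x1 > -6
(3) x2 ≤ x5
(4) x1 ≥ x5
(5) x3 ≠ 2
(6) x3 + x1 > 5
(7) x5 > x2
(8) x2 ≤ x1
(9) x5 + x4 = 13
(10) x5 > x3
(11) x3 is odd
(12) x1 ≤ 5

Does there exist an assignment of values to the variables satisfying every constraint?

Unsatisfiable

From constraints 4 and 12: x5 ≤ x1 ≤ 5. From constraint 1: x4 ≤ 6. Hence x5 + x4 ≤ 11. But constraint 9 requires x5 + x4 = 13, and 13 > 11. Contradiction.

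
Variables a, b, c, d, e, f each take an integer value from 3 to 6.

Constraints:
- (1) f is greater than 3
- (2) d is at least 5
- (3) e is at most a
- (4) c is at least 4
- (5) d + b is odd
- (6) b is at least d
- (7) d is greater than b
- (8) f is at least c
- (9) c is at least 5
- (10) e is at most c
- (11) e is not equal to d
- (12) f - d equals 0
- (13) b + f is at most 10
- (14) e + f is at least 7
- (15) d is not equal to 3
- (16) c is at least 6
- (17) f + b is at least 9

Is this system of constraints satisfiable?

From constraints 2 and 6: b ≥ d ≥ 5. From constraints 8 and 16: f ≥ c ≥ 6. Hence b + f ≥ 11. But constraint 13 requires b + f ≤ 10, and 10 < 11. Contradiction.

Unsatisfiable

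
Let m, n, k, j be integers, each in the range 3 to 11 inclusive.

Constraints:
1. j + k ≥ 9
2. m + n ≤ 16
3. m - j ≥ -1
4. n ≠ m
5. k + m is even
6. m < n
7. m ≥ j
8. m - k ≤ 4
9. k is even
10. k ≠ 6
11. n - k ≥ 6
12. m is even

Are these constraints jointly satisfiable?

Satisfiable

Setting (m, n, k, j) = (6, 10, 4, 5) satisfies everything: constraint 1: j + k = 9; constraint 2: m + n = 16, and the others follow.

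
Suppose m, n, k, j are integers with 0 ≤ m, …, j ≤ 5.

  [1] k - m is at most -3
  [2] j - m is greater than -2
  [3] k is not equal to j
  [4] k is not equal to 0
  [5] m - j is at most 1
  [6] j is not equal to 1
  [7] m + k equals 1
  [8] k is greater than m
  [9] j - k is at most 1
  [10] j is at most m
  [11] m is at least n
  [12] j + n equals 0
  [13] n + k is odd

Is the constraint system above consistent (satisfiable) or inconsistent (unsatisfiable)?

Constraints 1, 5, and 9 give k − j ≥ -1, j − m ≥ -1, m − k ≥ 3.
Adding all 3 inequalities: the left sides telescope to 0, and the right sides sum to (-1) + (-1) + 3 = 1. So 0 ≥ 1, which is false.

Unsatisfiable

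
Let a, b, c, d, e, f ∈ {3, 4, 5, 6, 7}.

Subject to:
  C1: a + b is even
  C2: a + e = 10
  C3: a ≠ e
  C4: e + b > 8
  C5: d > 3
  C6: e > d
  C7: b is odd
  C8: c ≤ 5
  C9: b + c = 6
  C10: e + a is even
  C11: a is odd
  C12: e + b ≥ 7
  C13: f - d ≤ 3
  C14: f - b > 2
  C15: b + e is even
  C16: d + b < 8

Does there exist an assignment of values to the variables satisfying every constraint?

Satisfiable

One satisfying assignment is a = 3, b = 3, c = 3, d = 4, e = 7, f = 7.
For the less obvious constraints — constraint 2: a + e = 10; constraint 4: e + b = 10; constraint 9: b + c = 6 — and the others hold by inspection.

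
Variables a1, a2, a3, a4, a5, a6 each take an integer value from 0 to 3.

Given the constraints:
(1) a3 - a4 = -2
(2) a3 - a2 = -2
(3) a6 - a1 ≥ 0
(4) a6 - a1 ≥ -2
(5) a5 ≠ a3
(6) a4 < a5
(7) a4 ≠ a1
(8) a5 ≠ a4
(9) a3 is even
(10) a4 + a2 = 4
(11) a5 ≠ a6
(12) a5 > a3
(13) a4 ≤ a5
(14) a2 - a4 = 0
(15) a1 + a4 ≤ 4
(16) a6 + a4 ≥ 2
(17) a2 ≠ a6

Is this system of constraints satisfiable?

Satisfiable

Try a1 = 1, a2 = 2, a3 = 0, a4 = 2, a5 = 3, a6 = 1.
Check constraint 1: a3 - a4 = -2; constraint 2: a3 - a2 = -2; constraint 3: a6 - a1 = 0. The remaining constraints are straightforward to verify.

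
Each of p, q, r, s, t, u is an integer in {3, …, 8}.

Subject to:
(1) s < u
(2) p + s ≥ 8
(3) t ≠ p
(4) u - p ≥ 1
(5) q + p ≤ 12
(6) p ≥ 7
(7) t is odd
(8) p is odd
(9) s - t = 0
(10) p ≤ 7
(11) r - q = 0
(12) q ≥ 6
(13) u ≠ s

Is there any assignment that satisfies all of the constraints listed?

Unsatisfiable

From constraint 12: q ≥ 6. From constraint 6: p ≥ 7. Hence q + p ≥ 13. But constraint 5 requires q + p ≤ 12, and 12 < 13. Contradiction.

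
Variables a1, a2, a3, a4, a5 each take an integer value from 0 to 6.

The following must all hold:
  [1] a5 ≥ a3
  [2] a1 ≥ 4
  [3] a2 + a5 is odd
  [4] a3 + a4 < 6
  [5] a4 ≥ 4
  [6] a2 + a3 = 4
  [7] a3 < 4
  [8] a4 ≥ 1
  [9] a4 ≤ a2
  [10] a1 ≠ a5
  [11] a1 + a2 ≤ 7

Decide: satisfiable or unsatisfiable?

From constraint 2: a1 ≥ 4. From constraints 5 and 9: a2 ≥ a4 ≥ 4. Hence a1 + a2 ≥ 8. But constraint 11 requires a1 + a2 ≤ 7, and 7 < 8. Contradiction.

Unsatisfiable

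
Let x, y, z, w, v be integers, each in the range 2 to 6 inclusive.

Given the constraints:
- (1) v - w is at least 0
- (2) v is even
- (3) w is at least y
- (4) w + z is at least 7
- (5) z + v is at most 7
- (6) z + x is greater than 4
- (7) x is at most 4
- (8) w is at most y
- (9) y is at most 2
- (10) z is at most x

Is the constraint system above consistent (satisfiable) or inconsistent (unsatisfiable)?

From constraints 8 and 9: w ≤ y ≤ 2. From constraints 7 and 10: z ≤ x ≤ 4. Hence w + z ≤ 6. But constraint 4 requires w + z ≥ 7, and 7 > 6. Contradiction.

Unsatisfiable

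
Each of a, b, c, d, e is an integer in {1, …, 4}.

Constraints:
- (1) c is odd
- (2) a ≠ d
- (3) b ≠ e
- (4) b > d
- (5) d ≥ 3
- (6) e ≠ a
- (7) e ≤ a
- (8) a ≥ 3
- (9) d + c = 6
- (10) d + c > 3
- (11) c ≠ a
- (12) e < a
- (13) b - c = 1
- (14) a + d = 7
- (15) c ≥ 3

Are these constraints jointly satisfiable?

Satisfiable

Take a = 4, b = 4, c = 3, d = 3, e = 1. Then constraint 9: d + c = 6; constraint 10: d + c = 6; constraint 13: b - c = 1, and every other listed constraint is also met.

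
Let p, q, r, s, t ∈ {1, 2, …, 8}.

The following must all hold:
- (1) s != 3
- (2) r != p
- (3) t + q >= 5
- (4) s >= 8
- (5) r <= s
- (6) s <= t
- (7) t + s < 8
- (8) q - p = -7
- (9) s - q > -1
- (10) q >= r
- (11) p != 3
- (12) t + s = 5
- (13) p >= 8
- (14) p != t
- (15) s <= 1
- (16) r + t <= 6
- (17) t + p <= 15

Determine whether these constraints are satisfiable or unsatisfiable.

Unsatisfiable

From constraints 4 and 6: t ≥ s ≥ 8. From constraint 13: p ≥ 8. Hence t + p ≥ 16. But constraint 17 requires t + p ≤ 15, and 15 < 16. Contradiction.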